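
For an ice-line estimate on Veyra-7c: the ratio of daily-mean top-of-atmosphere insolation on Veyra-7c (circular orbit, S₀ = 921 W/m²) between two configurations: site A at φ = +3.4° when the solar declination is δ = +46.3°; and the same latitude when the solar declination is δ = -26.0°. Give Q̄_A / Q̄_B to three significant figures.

— Configuration A (φ=+3.4°):
cos H₀ = −tan(+3.4°) tan(+46.300°) = -0.0622, H₀ = 1.6330 rad.
Bracket: H₀ sin φ sin δ + cos φ cos δ sin H₀ = 1.6330×0.05931×0.72297 + 0.99824×0.69088×0.99807 = 0.070022 + 0.688333 = 0.758355.
Q̄ = (S₀/π) × [bracket] = (921/π) × 0.758355 = 222.32 W/m².
— Configuration B (φ=+3.4°):
cos H₀ = −tan(+3.4°) tan(-26.000°) = 0.0290, H₀ = 1.5418 rad.
Bracket: H₀ sin φ sin δ + cos φ cos δ sin H₀ = 1.5418×0.05931×-0.43837 + 0.99824×0.89879×0.99958 = -0.040086 + 0.896831 = 0.856745.
Q̄ = (S₀/π) × [bracket] = (921/π) × 0.856745 = 251.17 W/m².
Ratio Q̄_A / Q̄_B = 222.32 / 251.17 = 0.8851.

Q̄_A / Q̄_B ≈ 0.885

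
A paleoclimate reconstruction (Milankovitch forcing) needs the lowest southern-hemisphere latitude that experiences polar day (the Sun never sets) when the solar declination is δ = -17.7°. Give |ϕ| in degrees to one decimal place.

|ϕ| = 72.3°

Polar day requires cos h₀ = −tan ϕ tan δ ≤ −1, i.e. tan ϕ tan δ ≥ 1.
The boundary is |tan ϕ| · |tan δ| = 1, so |ϕ| = 90° − |δ| = 90° − 17.7° = 72.3° in the southern hemisphere.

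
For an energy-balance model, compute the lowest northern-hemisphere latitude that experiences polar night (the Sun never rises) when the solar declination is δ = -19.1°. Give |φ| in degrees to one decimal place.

Polar night requires cos H₀ = −tan φ tan δ ≥ 1, i.e. tan φ tan δ ≤ −1.
The boundary is |tan φ| · |tan δ| = 1, so |φ| = 90° − |δ| = 90° − 19.1° = 70.9° in the northern hemisphere.

|φ| = 70.9°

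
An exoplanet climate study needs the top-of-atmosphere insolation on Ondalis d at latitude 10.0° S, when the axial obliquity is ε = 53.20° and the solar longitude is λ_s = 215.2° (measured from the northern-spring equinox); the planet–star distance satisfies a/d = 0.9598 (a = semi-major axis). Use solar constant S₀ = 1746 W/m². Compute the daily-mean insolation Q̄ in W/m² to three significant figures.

Q̄ ≈ 514 W/m²

Solar declination: sin δ = sin ε · sin λ_s = sin 53.20° × sin 215.2° = -0.46157, so δ = -27.488°.
cos H₀ = −tan(-10.0°) tan(-27.488°) = -0.0917, H₀ = 1.6627 rad.
Bracket: H₀ sin φ sin δ + cos φ cos δ sin H₀ = 1.6627×-0.17365×-0.46157 + 0.98481×0.88711×0.99578 = 0.133268 + 0.869948 = 1.003216.
Inverse-square distance factor (a/d)² = 0.9598² = 0.921216.
Q̄ = (S₀/π) × 0.921216 × [bracket] = (1746/π) × 0.921216 × 1.003216 = 513.6 W/m².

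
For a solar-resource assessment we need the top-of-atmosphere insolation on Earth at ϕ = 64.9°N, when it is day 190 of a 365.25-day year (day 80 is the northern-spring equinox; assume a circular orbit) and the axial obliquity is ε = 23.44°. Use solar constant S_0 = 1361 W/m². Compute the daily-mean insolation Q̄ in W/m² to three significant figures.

Q̄ ≈ 473 W/m²

Solar longitude: L_s = 360° × (190 − 80)/365.25 = 108.419°.
sin δ = sin 23.44° × sin 108.419° = 0.37741, so δ = +22.173°.
cos h₀ = −tan(+64.9°) tan(+22.173°) = -0.8700, h₀ = 2.6261 rad.
Bracket: h₀ sin ϕ sin δ + cos ϕ cos δ sin h₀ = 2.6261×0.90557×0.37741 + 0.42420×0.92605×0.49300 = 0.897525 + 0.193665 = 1.091190.
Q̄ = (S_0/π) × [bracket] = (1361/π) × 1.091190 = 472.7 W/m².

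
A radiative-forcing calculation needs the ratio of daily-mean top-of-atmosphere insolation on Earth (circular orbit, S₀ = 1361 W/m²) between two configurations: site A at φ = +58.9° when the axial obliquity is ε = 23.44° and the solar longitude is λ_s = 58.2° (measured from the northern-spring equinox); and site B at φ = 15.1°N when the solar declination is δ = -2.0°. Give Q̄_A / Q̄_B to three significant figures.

— Configuration A (φ=+58.9°):
Solar declination: sin δ = sin ε · sin λ_s = sin 23.44° × sin 58.2° = 0.33808, so δ = +19.760°.
cos H₀ = −tan(+58.9°) tan(+19.760°) = -0.5955, H₀ = 2.2087 rad.
Bracket: H₀ sin φ sin δ + cos φ cos δ sin H₀ = 2.2087×0.85627×0.33808 + 0.51653×0.94112×0.80335 = 0.639392 + 0.390522 = 1.029914.
Q̄ = (S₀/π) × [bracket] = (1361/π) × 1.029914 = 446.18 W/m².
— Configuration B (φ=+15.1°):
cos H₀ = −tan(+15.1°) tan(-2.000°) = 0.0094, H₀ = 1.5614 rad.
Bracket: H₀ sin φ sin δ + cos φ cos δ sin H₀ = 1.5614×0.26050×-0.03490 + 0.96547×0.99939×0.99996 = -0.014195 + 0.964842 = 0.950647.
Q̄ = (S₀/π) × [bracket] = (1361/π) × 0.950647 = 411.84 W/m².
Ratio Q̄_A / Q̄_B = 446.18 / 411.84 = 1.083.

Q̄_A / Q̄_B ≈ 1.08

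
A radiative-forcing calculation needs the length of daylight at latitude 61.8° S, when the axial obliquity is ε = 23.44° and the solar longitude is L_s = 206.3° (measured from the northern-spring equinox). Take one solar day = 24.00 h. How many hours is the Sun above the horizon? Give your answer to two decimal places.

14.60 h

Solar declination: sin δ = sin ε · sin L_s = sin 23.44° × sin 206.3° = -0.17625, so δ = -10.151°.
cos h₀ = −tan ϕ · tan δ = −tan(-61.8°) × tan(-10.151°) = -0.3339, so h₀ = 1.9113 rad = 109.51°.
Daylight = 2h₀/(2π) × 24.00 h = (1.9113/π) × 24.00 = 14.60 h.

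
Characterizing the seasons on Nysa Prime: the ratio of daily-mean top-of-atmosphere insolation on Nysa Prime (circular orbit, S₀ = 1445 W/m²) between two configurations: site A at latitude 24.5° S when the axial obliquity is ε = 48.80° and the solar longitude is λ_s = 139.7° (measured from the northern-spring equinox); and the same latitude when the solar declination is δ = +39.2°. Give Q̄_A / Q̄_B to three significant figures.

— Configuration A (φ=-24.5°):
Solar declination: sin δ = sin ε · sin λ_s = sin 48.80° × sin 139.7° = 0.48665, so δ = +29.121°.
cos H₀ = −tan(-24.5°) tan(+29.121°) = 0.2539, H₀ = 1.3141 rad.
Bracket: H₀ sin φ sin δ + cos φ cos δ sin H₀ = 1.3141×-0.41469×0.48665 + 0.90996×0.87359×0.96724 = -0.265197 + 0.768890 = 0.503693.
Q̄ = (S₀/π) × [bracket] = (1445/π) × 0.503693 = 231.68 W/m².
— Configuration B (φ=-24.5°):
cos H₀ = −tan(-24.5°) tan(+39.200°) = 0.3717, H₀ = 1.1900 rad.
Bracket: H₀ sin φ sin δ + cos φ cos δ sin H₀ = 1.1900×-0.41469×0.63203 + 0.90996×0.77494×0.92836 = -0.311895 + 0.654646 = 0.342751.
Q̄ = (S₀/π) × [bracket] = (1445/π) × 0.342751 = 157.65 W/m².
Ratio Q̄_A / Q̄_B = 231.68 / 157.65 = 1.470.

Q̄_A / Q̄_B ≈ 1.47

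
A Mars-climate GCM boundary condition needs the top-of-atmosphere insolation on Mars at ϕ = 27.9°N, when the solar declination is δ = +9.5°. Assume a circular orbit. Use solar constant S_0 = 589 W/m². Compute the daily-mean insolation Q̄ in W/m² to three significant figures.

cos h₀ = −tan(+27.9°) tan(+9.500°) = -0.0886, h₀ = 1.6595 rad.
Bracket: h₀ sin ϕ sin δ + cos ϕ cos δ sin h₀ = 1.6595×0.46793×0.16505 + 0.88377×0.98629×0.99607 = 0.128166 + 0.868228 = 0.996394.
Q̄ = (S_0/π) × [bracket] = (589/π) × 0.996394 = 186.8 W/m².

Q̄ ≈ 187 W/m²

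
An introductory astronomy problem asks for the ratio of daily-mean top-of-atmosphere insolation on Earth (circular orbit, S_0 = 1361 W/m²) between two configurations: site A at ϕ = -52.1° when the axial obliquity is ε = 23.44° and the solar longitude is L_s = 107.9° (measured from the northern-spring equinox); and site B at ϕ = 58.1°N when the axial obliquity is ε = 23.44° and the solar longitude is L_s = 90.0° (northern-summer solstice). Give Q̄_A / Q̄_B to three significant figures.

Q̄_A / Q̄_B ≈ 0.158

— Configuration A (ϕ=-52.1°):
Solar declination: sin δ = sin ε · sin L_s = sin 23.44° × sin 107.9° = 0.37853, so δ = +22.243°.
cos h₀ = −tan(-52.1°) tan(+22.243°) = 0.5253, h₀ = 1.0177 rad.
Bracket: h₀ sin ϕ sin δ + cos ϕ cos δ sin h₀ = 1.0177×-0.78908×0.37853 + 0.61429×0.92559×0.85089 = -0.303977 + 0.483800 = 0.179823.
Q̄ = (S_0/π) × [bracket] = (1361/π) × 0.179823 = 77.903 W/m².
— Configuration B (ϕ=+58.1°):
Solar declination: sin δ = sin ε · sin L_s = sin 23.44° × sin 90.0° = 0.39779, so δ = +23.440°.
cos h₀ = −tan(+58.1°) tan(+23.440°) = -0.6966, h₀ = 2.3414 rad.
Bracket: h₀ sin ϕ sin δ + cos ϕ cos δ sin h₀ = 2.3414×0.84897×0.39779 + 0.52844×0.91748×0.71750 = 0.790718 + 0.347868 = 1.138586.
Q̄ = (S_0/π) × [bracket] = (1361/π) × 1.138586 = 493.26 W/m².
Ratio Q̄_A / Q̄_B = 77.903 / 493.26 = 0.1579.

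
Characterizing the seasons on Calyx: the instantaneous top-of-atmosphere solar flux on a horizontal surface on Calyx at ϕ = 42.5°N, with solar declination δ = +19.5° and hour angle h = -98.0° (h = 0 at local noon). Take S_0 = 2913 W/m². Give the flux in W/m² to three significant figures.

375 W/m²

cos θ_z = sin ϕ sin δ + cos ϕ cos δ cos h = 0.225517 + -0.096724 = 0.128793.
Flux = S_0 · cos θ_z = 2913 × 0.128793 = 375.2 W/m².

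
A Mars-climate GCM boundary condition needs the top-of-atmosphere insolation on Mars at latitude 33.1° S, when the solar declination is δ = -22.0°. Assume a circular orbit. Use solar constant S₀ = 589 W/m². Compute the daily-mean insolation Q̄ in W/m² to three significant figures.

Q̄ ≈ 211 W/m²

cos H₀ = −tan(-33.1°) tan(-22.000°) = -0.2634, H₀ = 1.8373 rad.
Bracket: H₀ sin φ sin δ + cos φ cos δ sin H₀ = 1.8373×-0.54610×-0.37461 + 0.83772×0.92718×0.96469 = 0.375865 + 0.749291 = 1.125156.
Q̄ = (S₀/π) × [bracket] = (589/π) × 1.125156 = 210.9 W/m².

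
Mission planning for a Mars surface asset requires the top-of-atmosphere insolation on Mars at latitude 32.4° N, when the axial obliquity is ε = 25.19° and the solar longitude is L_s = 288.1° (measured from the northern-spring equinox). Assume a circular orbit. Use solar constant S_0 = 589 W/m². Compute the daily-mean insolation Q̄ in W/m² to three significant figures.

Q̄ ≈ 86.7 W/m²

Solar declination: sin δ = sin ε · sin L_s = sin 25.19° × sin 288.1° = -0.40456, so δ = -23.864°.
cos h₀ = −tan(+32.4°) tan(-23.864°) = 0.2807, h₀ = 1.2862 rad.
Bracket: h₀ sin ϕ sin δ + cos ϕ cos δ sin h₀ = 1.2862×0.53583×-0.40456 + 0.84433×0.91451×0.95978 = -0.278816 + 0.741092 = 0.462276.
Q̄ = (S_0/π) × [bracket] = (589/π) × 0.462276 = 86.67 W/m².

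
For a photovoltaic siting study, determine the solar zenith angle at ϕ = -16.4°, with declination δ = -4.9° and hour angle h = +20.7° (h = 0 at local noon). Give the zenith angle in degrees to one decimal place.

θ_z = 23.3°

cos θ_z = sin ϕ sin δ + cos ϕ cos δ cos h = 0.024117 + 0.894105 = 0.918222.
θ_z = arccos(0.918222) = 23.3°.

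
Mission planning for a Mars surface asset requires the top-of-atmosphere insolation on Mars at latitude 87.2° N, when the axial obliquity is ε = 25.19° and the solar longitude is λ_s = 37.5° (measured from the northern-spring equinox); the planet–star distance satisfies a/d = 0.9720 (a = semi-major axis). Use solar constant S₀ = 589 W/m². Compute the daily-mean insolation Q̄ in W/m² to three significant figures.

Solar declination: sin δ = sin ε · sin λ_s = sin 25.19° × sin 37.5° = 0.25910, so δ = +15.017°.
cos H₀ = −tan(+87.2°) tan(+15.017°) = -5.4850 ≤ −1 ⇒ polar day, H₀ = π.
Bracket: H₀ sin φ sin δ + cos φ cos δ sin H₀ = 3.1416×0.99881×0.25910 + 0.04885×0.96585×0.00000 = 0.813020 + 0.000000 = 0.813020.
Inverse-square distance factor (a/d)² = 0.9720² = 0.944784.
Q̄ = (S₀/π) × 0.944784 × [bracket] = (589/π) × 0.944784 × 0.813020 = 144.0 W/m².

Q̄ ≈ 144 W/m²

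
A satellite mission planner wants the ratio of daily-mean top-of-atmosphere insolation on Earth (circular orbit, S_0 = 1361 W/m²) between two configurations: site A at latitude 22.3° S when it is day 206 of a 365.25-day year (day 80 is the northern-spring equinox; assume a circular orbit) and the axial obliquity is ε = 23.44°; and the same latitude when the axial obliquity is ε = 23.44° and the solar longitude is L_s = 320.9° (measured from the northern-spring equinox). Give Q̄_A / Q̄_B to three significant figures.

— Configuration A (ϕ=-22.3°):
Solar longitude: L_s = 360° × (206 − 80)/365.25 = 124.189°.
sin δ = sin 23.44° × sin 124.189° = 0.32905, so δ = +19.211°.
cos h₀ = −tan(-22.3°) tan(+19.211°) = 0.1429, h₀ = 1.4274 rad.
Bracket: h₀ sin ϕ sin δ + cos ϕ cos δ sin h₀ = 1.4274×-0.37946×0.32905 + 0.92521×0.94431×0.98974 = -0.178227 + 0.864721 = 0.686494.
Q̄ = (S_0/π) × [bracket] = (1361/π) × 0.686494 = 297.40 W/m².
— Configuration B (ϕ=-22.3°):
Solar declination: sin δ = sin ε · sin L_s = sin 23.44° × sin 320.9° = -0.25088, so δ = -14.529°.
cos h₀ = −tan(-22.3°) tan(-14.529°) = -0.1063, h₀ = 1.6773 rad.
Bracket: h₀ sin ϕ sin δ + cos ϕ cos δ sin h₀ = 1.6773×-0.37946×-0.25088 + 0.92521×0.96802×0.99434 = 0.159677 + 0.890553 = 1.050230.
Q̄ = (S_0/π) × [bracket] = (1361/π) × 1.050230 = 454.98 W/m².
Ratio Q̄_A / Q̄_B = 297.40 / 454.98 = 0.6537.

Q̄_A / Q̄_B ≈ 0.654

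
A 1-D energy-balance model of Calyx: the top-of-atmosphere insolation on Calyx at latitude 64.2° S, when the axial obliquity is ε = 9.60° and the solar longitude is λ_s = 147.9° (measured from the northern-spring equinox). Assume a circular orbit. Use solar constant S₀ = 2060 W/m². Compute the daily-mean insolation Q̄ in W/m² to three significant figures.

Solar declination: sin δ = sin ε · sin λ_s = sin 9.60° × sin 147.9° = 0.08862, so δ = +5.084°.
cos H₀ = −tan(-64.2°) tan(+5.084°) = 0.1840, H₀ = 1.3857 rad.
Bracket: H₀ sin φ sin δ + cos φ cos δ sin H₀ = 1.3857×-0.90032×0.08862 + 0.43523×0.99607×0.98292 = -0.110560 + 0.426115 = 0.315555.
Q̄ = (S₀/π) × [bracket] = (2060/π) × 0.315555 = 206.9 W/m².

Q̄ ≈ 207 W/m²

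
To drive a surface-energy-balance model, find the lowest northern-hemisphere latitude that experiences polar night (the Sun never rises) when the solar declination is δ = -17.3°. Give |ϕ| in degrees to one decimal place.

Polar night requires cos h₀ = −tan ϕ tan δ ≥ 1, i.e. tan ϕ tan δ ≤ −1.
The boundary is |tan ϕ| · |tan δ| = 1, so |ϕ| = 90° − |δ| = 90° − 17.3° = 72.7° in the northern hemisphere.

|ϕ| = 72.7°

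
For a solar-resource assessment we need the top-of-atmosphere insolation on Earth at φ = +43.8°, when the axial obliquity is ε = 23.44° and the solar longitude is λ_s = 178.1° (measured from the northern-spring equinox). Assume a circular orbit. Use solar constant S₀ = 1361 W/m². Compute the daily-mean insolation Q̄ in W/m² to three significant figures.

Q̄ ≈ 319 W/m²

Solar declination: sin δ = sin ε · sin λ_s = sin 23.44° × sin 178.1° = 0.01319, so δ = +0.756°.
cos H₀ = −tan(+43.8°) tan(+0.756°) = -0.0126, H₀ = 1.5834 rad.
Bracket: H₀ sin φ sin δ + cos φ cos δ sin H₀ = 1.5834×0.69214×0.01319 + 0.72176×0.99991×0.99992 = 0.014455 + 0.721637 = 0.736092.
Q̄ = (S₀/π) × [bracket] = (1361/π) × 0.736092 = 318.9 W/m².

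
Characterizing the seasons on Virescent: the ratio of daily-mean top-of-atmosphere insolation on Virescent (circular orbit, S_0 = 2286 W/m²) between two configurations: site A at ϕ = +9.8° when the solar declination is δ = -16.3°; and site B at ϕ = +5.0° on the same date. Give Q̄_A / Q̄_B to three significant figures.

Q̄_A / Q̄_B ≈ 0.950

— Configuration A (ϕ=+9.8°):
cos h₀ = −tan(+9.8°) tan(-16.300°) = 0.0505, h₀ = 1.5203 rad.
Bracket: h₀ sin ϕ sin δ + cos ϕ cos δ sin h₀ = 1.5203×0.17021×-0.28067 + 0.98541×0.95981×0.99872 = -0.072629 + 0.944596 = 0.871967.
Q̄ = (S_0/π) × [bracket] = (2286/π) × 0.871967 = 634.49 W/m².
— Configuration B (ϕ=+5.0°):
cos h₀ = −tan(+5.0°) tan(-16.300°) = 0.0256, h₀ = 1.5452 rad.
Bracket: h₀ sin ϕ sin δ + cos ϕ cos δ sin h₀ = 1.5452×0.08716×-0.28067 + 0.99619×0.95981×0.99967 = -0.037801 + 0.955838 = 0.918037.
Q̄ = (S_0/π) × [bracket] = (2286/π) × 0.918037 = 668.02 W/m².
Ratio Q̄_A / Q̄_B = 634.49 / 668.02 = 0.9498.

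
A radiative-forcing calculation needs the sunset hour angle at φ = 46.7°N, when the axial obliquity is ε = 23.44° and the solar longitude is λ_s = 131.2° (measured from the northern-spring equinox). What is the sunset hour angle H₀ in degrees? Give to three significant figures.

Solar declination: sin δ = sin ε · sin λ_s = sin 23.44° × sin 131.2° = 0.29930, so δ = +17.416°.
cos H₀ = −tan φ · tan δ = −tan(+46.7°) × tan(+17.416°) = -0.3329, so H₀ = 1.9101 rad = 109.44°.

H₀ = 109°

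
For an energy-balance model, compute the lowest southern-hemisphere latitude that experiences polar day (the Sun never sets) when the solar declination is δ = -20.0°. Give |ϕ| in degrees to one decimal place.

Polar day requires cos h₀ = −tan ϕ tan δ ≤ −1, i.e. tan ϕ tan δ ≥ 1.
The boundary is |tan ϕ| · |tan δ| = 1, so |ϕ| = 90° − |δ| = 90° − 20.0° = 70.0° in the southern hemisphere.

|ϕ| = 70.0°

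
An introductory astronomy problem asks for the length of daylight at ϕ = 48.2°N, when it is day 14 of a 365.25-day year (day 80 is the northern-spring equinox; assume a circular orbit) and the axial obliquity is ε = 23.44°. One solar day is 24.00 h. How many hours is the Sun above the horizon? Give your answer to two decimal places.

8.58 h

Solar longitude: L_s = 360° × (14 − 80)/365.25 = -65.051°, i.e. -65.051° + 360° = 294.949°.
sin δ = sin 23.44° × sin 294.949° = -0.36067, so δ = -21.141°.
cos h₀ = −tan ϕ · tan δ = −tan(+48.2°) × tan(-21.141°) = 0.4325, so h₀ = 1.1235 rad = 64.37°.
Daylight = 2h₀/(2π) × 24.00 h = (1.1235/π) × 24.00 = 8.58 h.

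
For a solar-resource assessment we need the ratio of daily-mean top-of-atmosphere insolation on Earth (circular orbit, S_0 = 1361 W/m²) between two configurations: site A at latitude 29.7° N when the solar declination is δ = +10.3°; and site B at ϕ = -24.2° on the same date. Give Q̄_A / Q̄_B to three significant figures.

Q̄_A / Q̄_B ≈ 1.27

— Configuration A (ϕ=+29.7°):
cos h₀ = −tan(+29.7°) tan(+10.300°) = -0.1037, h₀ = 1.6746 rad.
Bracket: h₀ sin ϕ sin δ + cos ϕ cos δ sin h₀ = 1.6746×0.49546×0.17880 + 0.86863×0.98389×0.99461 = 0.148350 + 0.850030 = 0.998380.
Q̄ = (S_0/π) × [bracket] = (1361/π) × 0.998380 = 432.52 W/m².
— Configuration B (ϕ=-24.2°):
cos h₀ = −tan(-24.2°) tan(+10.300°) = 0.0817, h₀ = 1.4890 rad.
Bracket: h₀ sin ϕ sin δ + cos ϕ cos δ sin h₀ = 1.4890×-0.40992×0.17880 + 0.91212×0.98389×0.99666 = -0.109134 + 0.894428 = 0.785294.
Q̄ = (S_0/π) × [bracket] = (1361/π) × 0.785294 = 340.20 W/m².
Ratio Q̄_A / Q̄_B = 432.52 / 340.20 = 1.271.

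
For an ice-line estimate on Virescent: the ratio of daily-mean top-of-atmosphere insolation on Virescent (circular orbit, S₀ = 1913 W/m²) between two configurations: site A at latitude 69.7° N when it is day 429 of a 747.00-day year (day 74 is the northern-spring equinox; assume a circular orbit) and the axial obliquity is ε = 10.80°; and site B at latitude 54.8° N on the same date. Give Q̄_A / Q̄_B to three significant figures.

— Configuration A (φ=+69.7°):
Solar longitude: λ_s = 360° × (429 − 74)/747.00 = 171.084°.
sin δ = sin 10.80° × sin 171.084° = 0.02904, so δ = +1.664°.
cos H₀ = −tan(+69.7°) tan(+1.664°) = -0.0785, H₀ = 1.6494 rad.
Bracket: H₀ sin φ sin δ + cos φ cos δ sin H₀ = 1.6494×0.93789×0.02904 + 0.34694×0.99958×0.99691 = 0.044924 + 0.345723 = 0.390647.
Q̄ = (S₀/π) × [bracket] = (1913/π) × 0.390647 = 237.88 W/m².
— Configuration B (φ=+54.8°):
cos H₀ = −tan(+54.8°) tan(+1.664°) = -0.0412, H₀ = 1.6120 rad.
Bracket: H₀ sin φ sin δ + cos φ cos δ sin H₀ = 1.6120×0.81714×0.02904 + 0.57643×0.99958×0.99915 = 0.038252 + 0.575698 = 0.613950.
Q̄ = (S₀/π) × [bracket] = (1913/π) × 0.613950 = 373.85 W/m².
Ratio Q̄_A / Q̄_B = 237.88 / 373.85 = 0.6363.

Q̄_A / Q̄_B ≈ 0.636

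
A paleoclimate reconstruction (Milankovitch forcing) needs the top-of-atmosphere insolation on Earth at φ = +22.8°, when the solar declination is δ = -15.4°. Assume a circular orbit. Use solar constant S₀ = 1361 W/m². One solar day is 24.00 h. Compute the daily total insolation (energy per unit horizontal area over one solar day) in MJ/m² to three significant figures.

cos H₀ = −tan(+22.8°) tan(-15.400°) = 0.1158, H₀ = 1.4547 rad.
Bracket: H₀ sin φ sin δ + cos φ cos δ sin H₀ = 1.4547×0.38752×-0.26556 + 0.92186×0.96410×0.99327 = -0.149703 + 0.882784 = 0.733081.
Q̄ = (S₀/π) × [bracket] = (1361/π) × 0.733081 = 317.59 W/m².
Daily total = Q̄ × 24.00 h × 3600 s/h = 317.59 × 24.00 × 3600 / 10⁶ = 27.44 MJ/m².

27.4 MJ/m²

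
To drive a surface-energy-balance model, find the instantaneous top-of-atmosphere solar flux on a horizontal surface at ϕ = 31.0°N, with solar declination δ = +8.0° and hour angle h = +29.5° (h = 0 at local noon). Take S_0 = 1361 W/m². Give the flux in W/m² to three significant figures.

1.10e+03 W/m²

cos θ_z = sin ϕ sin δ + cos ϕ cos δ cos h = 0.071679 + 0.738780 = 0.810459.
Flux = S_0 · cos θ_z = 1361 × 0.810459 = 1103 W/m².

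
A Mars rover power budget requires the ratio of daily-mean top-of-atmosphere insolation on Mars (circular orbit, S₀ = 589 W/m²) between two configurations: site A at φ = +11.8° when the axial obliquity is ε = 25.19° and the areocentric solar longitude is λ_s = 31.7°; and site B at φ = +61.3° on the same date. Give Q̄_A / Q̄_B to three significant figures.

Q̄_A / Q̄_B ≈ 1.26

— Configuration A (φ=+11.8°):
sin δ = sin 25.19° × sin 31.7° = 0.22365, so δ = +12.924°.
cos H₀ = −tan(+11.8°) tan(+12.924°) = -0.0479, H₀ = 1.6188 rad.
Bracket: H₀ sin φ sin δ + cos φ cos δ sin H₀ = 1.6188×0.20450×0.22365 + 0.97887×0.97467×0.99885 = 0.074038 + 0.952978 = 1.027016.
Q̄ = (S₀/π) × [bracket] = (589/π) × 1.027016 = 192.55 W/m².
— Configuration B (φ=+61.3°):
cos H₀ = −tan(+61.3°) tan(+12.924°) = -0.4191, H₀ = 2.0033 rad.
Bracket: H₀ sin φ sin δ + cos φ cos δ sin H₀ = 2.0033×0.87715×0.22365 + 0.48022×0.97467×0.90793 = 0.392997 + 0.424962 = 0.817959.
Q̄ = (S₀/π) × [bracket] = (589/π) × 0.817959 = 153.35 W/m².
Ratio Q̄_A / Q̄_B = 192.55 / 153.35 = 1.256.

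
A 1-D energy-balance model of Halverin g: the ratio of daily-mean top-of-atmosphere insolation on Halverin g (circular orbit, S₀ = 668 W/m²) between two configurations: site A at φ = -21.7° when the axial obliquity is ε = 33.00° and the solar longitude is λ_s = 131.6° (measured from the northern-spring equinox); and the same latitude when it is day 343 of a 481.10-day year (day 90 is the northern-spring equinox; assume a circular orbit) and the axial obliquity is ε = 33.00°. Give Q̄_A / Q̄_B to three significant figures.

Q̄_A / Q̄_B ≈ 0.640

— Configuration A (φ=-21.7°):
Solar declination: sin δ = sin ε · sin λ_s = sin 33.00° × sin 131.6° = 0.40728, so δ = +24.034°.
cos H₀ = −tan(-21.7°) tan(+24.034°) = 0.1775, H₀ = 1.3924 rad.
Bracket: H₀ sin φ sin δ + cos φ cos δ sin H₀ = 1.3924×-0.36975×0.40728 + 0.92913×0.91330×0.98413 = -0.209684 + 0.835108 = 0.625424.
Q̄ = (S₀/π) × [bracket] = (668/π) × 0.625424 = 132.98 W/m².
— Configuration B (φ=-21.7°):
Solar longitude: λ_s = 360° × (343 − 90)/481.10 = 189.316°.
sin δ = sin 33.00° × sin 189.316° = -0.08817, so δ = -5.058°.
cos H₀ = −tan(-21.7°) tan(-5.058°) = -0.0352, H₀ = 1.6060 rad.
Bracket: H₀ sin φ sin δ + cos φ cos δ sin H₀ = 1.6060×-0.36975×-0.08817 + 0.92913×0.99611×0.99938 = 0.052357 + 0.924942 = 0.977299.
Q̄ = (S₀/π) × [bracket] = (668/π) × 0.977299 = 207.80 W/m².
Ratio Q̄_A / Q̄_B = 132.98 / 207.80 = 0.6399.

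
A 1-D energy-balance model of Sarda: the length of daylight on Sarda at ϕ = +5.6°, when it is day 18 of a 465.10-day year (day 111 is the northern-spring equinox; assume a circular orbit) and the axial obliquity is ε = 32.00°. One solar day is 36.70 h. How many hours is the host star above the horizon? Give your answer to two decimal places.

Solar longitude: L_s = 360° × (18 − 111)/465.10 = -71.985°, i.e. -71.985° + 360° = 288.015°.
sin δ = sin 32.00° × sin 288.015° = -0.50394, so δ = -30.261°.
cos h₀ = −tan ϕ · tan δ = −tan(+5.6°) × tan(-30.261°) = 0.0572, so h₀ = 1.5136 rad = 86.72°.
Daylight = 2h₀/(2π) × 36.70 h = (1.5136/π) × 36.70 = 17.68 h.

17.68 h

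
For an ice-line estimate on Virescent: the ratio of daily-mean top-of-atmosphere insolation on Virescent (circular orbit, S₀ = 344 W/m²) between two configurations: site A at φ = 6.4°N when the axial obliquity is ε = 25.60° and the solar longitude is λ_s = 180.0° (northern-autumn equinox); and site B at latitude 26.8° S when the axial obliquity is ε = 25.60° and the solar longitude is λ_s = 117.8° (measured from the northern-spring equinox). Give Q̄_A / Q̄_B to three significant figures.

— Configuration A (φ=+6.4°):
Solar declination: sin δ = sin ε · sin λ_s = sin 25.60° × sin 180.0° = 0.00000, so δ = +0.000°.
cos H₀ = −tan(+6.4°) tan(+0.000°) = -0.0000, H₀ = 1.5708 rad.
Bracket: H₀ sin φ sin δ + cos φ cos δ sin H₀ = 1.5708×0.11147×0.00000 + 0.99377×1.00000×1.00000 = 0.000000 + 0.993770 = 0.993770.
Q̄ = (S₀/π) × [bracket] = (344/π) × 0.993770 = 108.82 W/m².
— Configuration B (φ=-26.8°):
Solar declination: sin δ = sin ε · sin λ_s = sin 25.60° × sin 117.8° = 0.38221, so δ = +22.471°.
cos H₀ = −tan(-26.8°) tan(+22.471°) = 0.2089, H₀ = 1.3603 rad.
Bracket: H₀ sin φ sin δ + cos φ cos δ sin H₀ = 1.3603×-0.45088×0.38221 + 0.89259×0.92407×0.97793 = -0.234422 + 0.806612 = 0.572190.
Q̄ = (S₀/π) × [bracket] = (344/π) × 0.572190 = 62.654 W/m².
Ratio Q̄_A / Q̄_B = 108.82 / 62.654 = 1.737.

Q̄_A / Q̄_B ≈ 1.74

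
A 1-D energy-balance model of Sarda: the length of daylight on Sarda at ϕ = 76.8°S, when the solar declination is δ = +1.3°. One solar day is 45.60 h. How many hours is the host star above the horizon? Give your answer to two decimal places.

21.39 h

cos h₀ = −tan ϕ · tan δ = −tan(-76.8°) × tan(+1.300°) = 0.0968, so h₀ = 1.4739 rad = 84.45°.
Daylight = 2h₀/(2π) × 45.60 h = (1.4739/π) × 45.60 = 21.39 h.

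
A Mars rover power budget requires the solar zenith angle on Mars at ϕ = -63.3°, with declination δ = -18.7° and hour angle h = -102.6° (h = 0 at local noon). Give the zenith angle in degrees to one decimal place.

θ_z = 78.8°

cos θ_z = sin ϕ sin δ + cos ϕ cos δ cos h = 0.286426 + -0.092842 = 0.193584.
θ_z = arccos(0.193584) = 78.8°.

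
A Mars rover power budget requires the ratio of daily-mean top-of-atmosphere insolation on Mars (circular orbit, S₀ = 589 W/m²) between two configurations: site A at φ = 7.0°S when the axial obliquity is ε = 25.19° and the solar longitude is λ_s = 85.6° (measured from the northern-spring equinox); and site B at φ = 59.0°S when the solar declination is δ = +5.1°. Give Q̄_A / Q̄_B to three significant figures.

— Configuration A (φ=-7.0°):
Solar declination: sin δ = sin ε · sin λ_s = sin 25.19° × sin 85.6° = 0.42437, so δ = +25.111°.
cos H₀ = −tan(-7.0°) tan(+25.111°) = 0.0575, H₀ = 1.5132 rad.
Bracket: H₀ sin φ sin δ + cos φ cos δ sin H₀ = 1.5132×-0.12187×0.42437 + 0.99255×0.90549×0.99834 = -0.078260 + 0.897252 = 0.818992.
Q̄ = (S₀/π) × [bracket] = (589/π) × 0.818992 = 153.55 W/m².
— Configuration B (φ=-59.0°):
cos H₀ = −tan(-59.0°) tan(+5.100°) = 0.1485, H₀ = 1.4217 rad.
Bracket: H₀ sin φ sin δ + cos φ cos δ sin H₀ = 1.4217×-0.85717×0.08889 + 0.51504×0.99604×0.98891 = -0.108325 + 0.507311 = 0.398986.
Q̄ = (S₀/π) × [bracket] = (589/π) × 0.398986 = 74.804 W/m².
Ratio Q̄_A / Q̄_B = 153.55 / 74.804 = 2.053.

Q̄_A / Q̄_B ≈ 2.05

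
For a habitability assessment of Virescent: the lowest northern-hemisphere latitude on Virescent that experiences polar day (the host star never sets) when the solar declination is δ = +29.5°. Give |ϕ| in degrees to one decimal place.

Polar day requires cos h₀ = −tan ϕ tan δ ≤ −1, i.e. tan ϕ tan δ ≥ 1.
The boundary is |tan ϕ| · |tan δ| = 1, so |ϕ| = 90° − |δ| = 90° − 29.5° = 60.5° in the northern hemisphere.

|ϕ| = 60.5°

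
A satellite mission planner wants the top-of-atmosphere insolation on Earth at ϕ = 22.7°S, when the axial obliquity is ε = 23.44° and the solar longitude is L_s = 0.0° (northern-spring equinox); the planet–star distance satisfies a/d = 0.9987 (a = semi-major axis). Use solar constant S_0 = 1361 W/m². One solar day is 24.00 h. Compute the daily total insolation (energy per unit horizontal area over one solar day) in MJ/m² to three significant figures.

34.4 MJ/m²

Solar declination: sin δ = sin ε · sin L_s = sin 23.44° × sin 0.0° = 0.00000, so δ = +0.000°.
cos h₀ = −tan(-22.7°) tan(+0.000°) = 0.0000, h₀ = 1.5708 rad.
Bracket: h₀ sin ϕ sin δ + cos ϕ cos δ sin h₀ = 1.5708×-0.38591×0.00000 + 0.92254×1.00000×1.00000 = -0.000000 + 0.922540 = 0.922540.
Inverse-square distance factor (a/d)² = 0.9987² = 0.997402.
Q̄ = (S_0/π) × 0.997402 × [bracket] = (1361/π) × 0.997402 × 0.922540 = 398.62 W/m².
Daily total = Q̄ × 24.00 h × 3600 s/h = 398.62 × 24.00 × 3600 / 10⁶ = 34.44 MJ/m².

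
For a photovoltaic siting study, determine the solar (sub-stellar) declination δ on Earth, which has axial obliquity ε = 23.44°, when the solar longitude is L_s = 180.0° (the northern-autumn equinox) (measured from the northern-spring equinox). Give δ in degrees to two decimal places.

δ = +0.00°

sin δ = sin ε · sin L_s = sin 23.44° × sin 180.0° = 0.000000.
δ = arcsin(0.000000) = +0.00°.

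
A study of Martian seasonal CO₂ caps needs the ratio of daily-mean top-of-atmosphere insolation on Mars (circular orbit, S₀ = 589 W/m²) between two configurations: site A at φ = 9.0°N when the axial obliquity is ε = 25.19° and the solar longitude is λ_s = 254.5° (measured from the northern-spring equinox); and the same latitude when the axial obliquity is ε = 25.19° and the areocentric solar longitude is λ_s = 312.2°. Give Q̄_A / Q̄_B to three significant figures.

— Configuration A (φ=+9.0°):
Solar declination: sin δ = sin ε · sin λ_s = sin 25.19° × sin 254.5° = -0.41014, so δ = -24.214°.
cos H₀ = −tan(+9.0°) tan(-24.214°) = 0.0712, H₀ = 1.4995 rad.
Bracket: H₀ sin φ sin δ + cos φ cos δ sin H₀ = 1.4995×0.15643×-0.41014 + 0.98769×0.91202×0.99746 = -0.096205 + 0.898505 = 0.802300.
Q̄ = (S₀/π) × [bracket] = (589/π) × 0.802300 = 150.42 W/m².
— Configuration B (φ=+9.0°):
sin δ = sin 25.19° × sin 312.2° = -0.31530, so δ = -18.379°.
cos H₀ = −tan(+9.0°) tan(-18.379°) = 0.0526, H₀ = 1.5181 rad.
Bracket: H₀ sin φ sin δ + cos φ cos δ sin H₀ = 1.5181×0.15643×-0.31530 + 0.98769×0.94899×0.99861 = -0.074876 + 0.936005 = 0.861129.
Q̄ = (S₀/π) × [bracket] = (589/π) × 0.861129 = 161.45 W/m².
Ratio Q̄_A / Q̄_B = 150.42 / 161.45 = 0.9317.

Q̄_A / Q̄_B ≈ 0.932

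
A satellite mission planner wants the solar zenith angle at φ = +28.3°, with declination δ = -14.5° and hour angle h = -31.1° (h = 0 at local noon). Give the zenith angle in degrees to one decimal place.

cos θ_z = sin φ sin δ + cos φ cos δ cos h = -0.118702 + 0.729910 = 0.611208.
θ_z = arccos(0.611208) = 52.3°.

θ_z = 52.3°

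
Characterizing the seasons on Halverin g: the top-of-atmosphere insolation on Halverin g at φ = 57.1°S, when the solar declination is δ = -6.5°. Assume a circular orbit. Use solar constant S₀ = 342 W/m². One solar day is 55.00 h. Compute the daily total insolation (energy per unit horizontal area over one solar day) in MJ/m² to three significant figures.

15.0 MJ/m²

cos H₀ = −tan(-57.1°) tan(-6.500°) = -0.1761, H₀ = 1.7478 rad.
Bracket: H₀ sin φ sin δ + cos φ cos δ sin H₀ = 1.7478×-0.83962×-0.11320 + 0.54317×0.99357×0.98437 = 0.166120 + 0.531242 = 0.697362.
Q̄ = (S₀/π) × [bracket] = (342/π) × 0.697362 = 75.916 W/m².
Daily total = Q̄ × 55.00 h × 3600 s/h = 75.916 × 55.00 × 3600 / 10⁶ = 15.03 MJ/m².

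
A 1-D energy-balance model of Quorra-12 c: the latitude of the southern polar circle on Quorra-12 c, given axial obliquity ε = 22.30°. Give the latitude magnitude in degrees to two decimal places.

The polar circle is the lowest latitude that experiences at least one full rotation of continuous darkness at the northern-summer solstice; it lies at |φ| = 90° − ε = 90° − 22.30° = 67.70°.

67.70°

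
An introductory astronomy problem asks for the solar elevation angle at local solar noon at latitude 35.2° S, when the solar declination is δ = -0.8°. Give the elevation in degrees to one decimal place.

55.6°

At local noon the hour angle is zero, so the zenith angle equals |φ − δ| = |-35.2° − (-0.800°)| = 34.400°.
Elevation = 90° − 34.400° = 55.6°.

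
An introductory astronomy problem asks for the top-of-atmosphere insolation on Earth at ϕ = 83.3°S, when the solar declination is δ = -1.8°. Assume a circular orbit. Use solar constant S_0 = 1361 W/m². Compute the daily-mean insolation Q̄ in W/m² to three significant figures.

cos h₀ = −tan(-83.3°) tan(-1.800°) = -0.2675, h₀ = 1.8416 rad.
Bracket: h₀ sin ϕ sin δ + cos ϕ cos δ sin h₀ = 1.8416×-0.99317×-0.03141 + 0.11667×0.99951×0.96355 = 0.057450 + 0.112362 = 0.169812.
Q̄ = (S_0/π) × [bracket] = (1361/π) × 0.169812 = 73.57 W/m².

Q̄ ≈ 73.6 W/m²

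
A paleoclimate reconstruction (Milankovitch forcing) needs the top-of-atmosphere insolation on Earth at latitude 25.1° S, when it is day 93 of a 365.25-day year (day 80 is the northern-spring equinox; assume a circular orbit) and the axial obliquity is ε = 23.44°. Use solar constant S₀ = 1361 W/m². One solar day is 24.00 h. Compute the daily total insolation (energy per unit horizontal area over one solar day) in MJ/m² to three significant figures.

Solar longitude: λ_s = 360° × (93 − 80)/365.25 = 12.813°.
sin δ = sin 23.44° × sin 12.813° = 0.08822, so δ = +5.061°.
cos H₀ = −tan(-25.1°) tan(+5.061°) = 0.0415, H₀ = 1.5293 rad.
Bracket: H₀ sin φ sin δ + cos φ cos δ sin H₀ = 1.5293×-0.42420×0.08822 + 0.90557×0.99610×0.99914 = -0.057231 + 0.901263 = 0.844032.
Q̄ = (S₀/π) × [bracket] = (1361/π) × 0.844032 = 365.65 W/m².
Daily total = Q̄ × 24.00 h × 3600 s/h = 365.65 × 24.00 × 3600 / 10⁶ = 31.59 MJ/m².

31.6 MJ/m²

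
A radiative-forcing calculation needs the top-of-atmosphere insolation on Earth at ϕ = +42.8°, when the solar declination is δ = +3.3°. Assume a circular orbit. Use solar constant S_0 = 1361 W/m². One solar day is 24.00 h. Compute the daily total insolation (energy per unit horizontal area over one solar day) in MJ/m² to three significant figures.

29.8 MJ/m²

cos h₀ = −tan(+42.8°) tan(+3.300°) = -0.0534, h₀ = 1.6242 rad.
Bracket: h₀ sin ϕ sin δ + cos ϕ cos δ sin h₀ = 1.6242×0.67944×0.05756 + 0.73373×0.99834×0.99857 = 0.063520 + 0.731465 = 0.794985.
Q̄ = (S_0/π) × [bracket] = (1361/π) × 0.794985 = 344.40 W/m².
Daily total = Q̄ × 24.00 h × 3600 s/h = 344.40 × 24.00 × 3600 / 10⁶ = 29.76 MJ/m².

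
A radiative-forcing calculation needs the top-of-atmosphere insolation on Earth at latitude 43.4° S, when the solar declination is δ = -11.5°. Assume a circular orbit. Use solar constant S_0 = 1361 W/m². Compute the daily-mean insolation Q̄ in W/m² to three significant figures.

Q̄ ≈ 407 W/m²

cos h₀ = −tan(-43.4°) tan(-11.500°) = -0.1924, h₀ = 1.7644 rad.
Bracket: h₀ sin ϕ sin δ + cos ϕ cos δ sin h₀ = 1.7644×-0.68709×-0.19937 + 0.72657×0.97992×0.98132 = 0.241697 + 0.698681 = 0.940378.
Q̄ = (S_0/π) × [bracket] = (1361/π) × 0.940378 = 407.4 W/m².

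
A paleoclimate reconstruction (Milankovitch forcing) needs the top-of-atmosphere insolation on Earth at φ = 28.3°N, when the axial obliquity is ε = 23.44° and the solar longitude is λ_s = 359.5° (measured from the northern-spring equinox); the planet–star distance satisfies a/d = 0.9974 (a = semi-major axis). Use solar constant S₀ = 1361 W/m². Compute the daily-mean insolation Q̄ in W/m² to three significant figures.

Solar declination: sin δ = sin ε · sin λ_s = sin 23.44° × sin 359.5° = -0.00347, so δ = -0.199°.
cos H₀ = −tan(+28.3°) tan(-0.199°) = 0.0019, H₀ = 1.5689 rad.
Bracket: H₀ sin φ sin δ + cos φ cos δ sin H₀ = 1.5689×0.47409×-0.00347 + 0.88048×0.99999×1.00000 = -0.002581 + 0.880471 = 0.877890.
Inverse-square distance factor (a/d)² = 0.9974² = 0.994807.
Q̄ = (S₀/π) × 0.994807 × [bracket] = (1361/π) × 0.994807 × 0.877890 = 378.3 W/m².

Q̄ ≈ 378 W/m²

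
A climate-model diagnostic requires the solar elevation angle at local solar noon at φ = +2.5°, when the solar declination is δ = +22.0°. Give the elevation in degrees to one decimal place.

At local noon the hour angle is zero, so the zenith angle equals |φ − δ| = |+2.5° − (+22.000°)| = 19.500°.
Elevation = 90° − 19.500° = 70.5°.

70.5°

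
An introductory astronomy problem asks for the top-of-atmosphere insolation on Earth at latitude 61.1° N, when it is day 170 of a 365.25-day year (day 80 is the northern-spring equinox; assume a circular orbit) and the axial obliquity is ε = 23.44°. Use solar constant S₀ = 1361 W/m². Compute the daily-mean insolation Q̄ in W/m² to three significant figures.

Solar longitude: λ_s = 360° × (170 − 80)/365.25 = 88.706°.
sin δ = sin 23.44° × sin 88.706° = 0.39769, so δ = +23.434°.
cos H₀ = −tan(+61.1°) tan(+23.434°) = -0.7852, H₀ = 2.4738 rad.
Bracket: H₀ sin φ sin δ + cos φ cos δ sin H₀ = 2.4738×0.87546×0.39769 + 0.48328×0.91752×0.61928 = 0.861282 + 0.274601 = 1.135883.
Q̄ = (S₀/π) × [bracket] = (1361/π) × 1.135883 = 492.1 W/m².

Q̄ ≈ 492 W/m²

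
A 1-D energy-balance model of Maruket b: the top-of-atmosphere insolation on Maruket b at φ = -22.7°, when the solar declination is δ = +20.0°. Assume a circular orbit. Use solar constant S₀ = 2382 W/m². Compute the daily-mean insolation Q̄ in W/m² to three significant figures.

Q̄ ≈ 508 W/m²

cos H₀ = −tan(-22.7°) tan(+20.000°) = 0.1523, H₀ = 1.4179 rad.
Bracket: H₀ sin φ sin δ + cos φ cos δ sin H₀ = 1.4179×-0.38591×0.34202 + 0.92254×0.93969×0.98834 = -0.187147 + 0.856794 = 0.669647.
Q̄ = (S₀/π) × [bracket] = (2382/π) × 0.669647 = 507.7 W/m².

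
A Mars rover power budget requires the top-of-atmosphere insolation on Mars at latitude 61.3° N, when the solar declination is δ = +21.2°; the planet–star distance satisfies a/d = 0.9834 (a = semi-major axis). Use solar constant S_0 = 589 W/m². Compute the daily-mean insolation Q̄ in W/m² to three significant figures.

Q̄ ≈ 193 W/m²

cos h₀ = −tan(+61.3°) tan(+21.200°) = -0.7085, h₀ = 2.3581 rad.
Bracket: h₀ sin ϕ sin δ + cos ϕ cos δ sin h₀ = 2.3581×0.87715×0.36162 + 0.48022×0.93232×0.70574 = 0.747977 + 0.315973 = 1.063950.
Inverse-square distance factor (a/d)² = 0.9834² = 0.967076.
Q̄ = (S_0/π) × 0.967076 × [bracket] = (589/π) × 0.967076 × 1.063950 = 192.9 W/m².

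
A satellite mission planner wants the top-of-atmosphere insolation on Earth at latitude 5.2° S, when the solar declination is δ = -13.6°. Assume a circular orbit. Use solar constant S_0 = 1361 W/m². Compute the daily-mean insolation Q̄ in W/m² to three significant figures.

Q̄ ≈ 434 W/m²

cos h₀ = −tan(-5.2°) tan(-13.600°) = -0.0220, h₀ = 1.5928 rad.
Bracket: h₀ sin ϕ sin δ + cos ϕ cos δ sin h₀ = 1.5928×-0.09063×-0.23514 + 0.99588×0.97196×0.99976 = 0.033944 + 0.967723 = 1.001667.
Q̄ = (S_0/π) × [bracket] = (1361/π) × 1.001667 = 433.9 W/m².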